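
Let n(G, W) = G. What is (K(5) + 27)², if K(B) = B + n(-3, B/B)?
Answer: 841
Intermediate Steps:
K(B) = -3 + B (K(B) = B - 3 = -3 + B)
(K(5) + 27)² = ((-3 + 5) + 27)² = (2 + 27)² = 29² = 841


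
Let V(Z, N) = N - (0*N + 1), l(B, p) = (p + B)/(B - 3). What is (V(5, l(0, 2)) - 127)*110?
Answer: -42460/3 ≈ -14153.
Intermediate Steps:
l(B, p) = (B + p)/(-3 + B)
V(Z, N) = -1 + N (V(Z, N) = N - (0 + 1) = N - 1*1 = N - 1 = -1 + N)
(V(5, l(0, 2)) - 127)*110 = ((-1 + (0 + 2)/(-3 + 0)) - 127)*110 = ((-1 + 2/(-3)) - 127)*110 = ((-1 - ⅓*2) - 127)*110 = ((-1 - ⅔) - 127)*110 = (-5/3 - 127)*110 = -386/3*110 = -42460/3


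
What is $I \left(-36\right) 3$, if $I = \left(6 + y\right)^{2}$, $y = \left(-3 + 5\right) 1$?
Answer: $-6912$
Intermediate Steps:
$y = 2$ ($y = 2 \cdot 1 = 2$)
$I = 64$ ($I = \left(6 + 2\right)^{2} = 8^{2} = 64$)
$I \left(-36\right) 3 = 64 \left(-36\right) 3 = \left(-2304\right) 3 = -6912$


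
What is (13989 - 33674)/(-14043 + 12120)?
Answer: 19685/1923 ≈ 10.237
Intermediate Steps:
(13989 - 33674)/(-14043 + 12120) = -19685/(-1923) = -19685*(-1/1923) = 19685/1923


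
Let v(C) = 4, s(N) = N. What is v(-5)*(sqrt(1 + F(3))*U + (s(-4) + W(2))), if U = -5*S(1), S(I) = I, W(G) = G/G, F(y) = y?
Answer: -52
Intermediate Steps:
W(G) = 1
U = -5 (U = -5*1 = -5)
v(-5)*(sqrt(1 + F(3))*U + (s(-4) + W(2))) = 4*(sqrt(1 + 3)*(-5) + (-4 + 1)) = 4*(sqrt(4)*(-5) - 3) = 4*(2*(-5) - 3) = 4*(-10 - 3) = 4*(-13) = -52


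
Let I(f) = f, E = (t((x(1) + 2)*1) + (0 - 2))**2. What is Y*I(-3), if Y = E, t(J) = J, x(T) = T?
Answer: -3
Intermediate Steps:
E = 1 (E = ((1 + 2)*1 + (0 - 2))**2 = (3*1 - 2)**2 = (3 - 2)**2 = 1**2 = 1)
Y = 1
Y*I(-3) = 1*(-3) = -3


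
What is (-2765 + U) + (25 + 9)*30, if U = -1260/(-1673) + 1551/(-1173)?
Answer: -163121688/93449 ≈ -1745.6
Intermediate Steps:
U = -53183/93449 (U = -1260*(-1/1673) + 1551*(-1/1173) = 180/239 - 517/391 = -53183/93449 ≈ -0.56911)
(-2765 + U) + (25 + 9)*30 = (-2765 - 53183/93449) + (25 + 9)*30 = -258439668/93449 + 34*30 = -258439668/93449 + 1020 = -163121688/93449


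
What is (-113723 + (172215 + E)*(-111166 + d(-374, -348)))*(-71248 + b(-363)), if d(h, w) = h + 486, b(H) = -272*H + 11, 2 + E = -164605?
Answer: -23237000249945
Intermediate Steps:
E = -164607 (E = -2 - 164605 = -164607)
b(H) = 11 - 272*H
d(h, w) = 486 + h
(-113723 + (172215 + E)*(-111166 + d(-374, -348)))*(-71248 + b(-363)) = (-113723 + (172215 - 164607)*(-111166 + (486 - 374)))*(-71248 + (11 - 272*(-363))) = (-113723 + 7608*(-111166 + 112))*(-71248 + (11 + 98736)) = (-113723 + 7608*(-111054))*(-71248 + 98747) = (-113723 - 844898832)*27499 = -845012555*27499 = -23237000249945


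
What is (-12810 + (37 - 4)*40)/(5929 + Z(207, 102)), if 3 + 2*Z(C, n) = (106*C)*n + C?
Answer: -11490/1125073 ≈ -0.010213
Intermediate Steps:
Z(C, n) = -3/2 + C/2 + 53*C*n (Z(C, n) = -3/2 + ((106*C)*n + C)/2 = -3/2 + (106*C*n + C)/2 = -3/2 + (C + 106*C*n)/2 = -3/2 + (C/2 + 53*C*n) = -3/2 + C/2 + 53*C*n)
(-12810 + (37 - 4)*40)/(5929 + Z(207, 102)) = (-12810 + (37 - 4)*40)/(5929 + (-3/2 + (1/2)*207 + 53*207*102)) = (-12810 + 33*40)/(5929 + (-3/2 + 207/2 + 1119042)) = (-12810 + 1320)/(5929 + 1119144) = -11490/1125073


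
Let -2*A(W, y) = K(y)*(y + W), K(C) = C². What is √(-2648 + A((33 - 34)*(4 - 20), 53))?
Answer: I*√398234/2 ≈ 315.53*I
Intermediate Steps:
A(W, y) = -y²*(W + y)/2 (A(W, y) = -y²*(y + W)/2 = -y²*(W + y)/2)
√(-2648 + A((33 - 34)*(4 - 20), 53)) = √(-2648 + (½)*53²*(-(33 - 34)*(4 - 20) - 1*53)) = √(-2648 + (½)*2809*(-(-1)*(-16) - 53)) = √(-2648 + (½)*2809*(-1*16 - 53)) = √(-2648 + (½)*2809*(-16 - 53)) = √(-2648 + (½)*2809*(-69)) = √(-2648 - 193821/2) = √(-199117/2) = I*√398234/2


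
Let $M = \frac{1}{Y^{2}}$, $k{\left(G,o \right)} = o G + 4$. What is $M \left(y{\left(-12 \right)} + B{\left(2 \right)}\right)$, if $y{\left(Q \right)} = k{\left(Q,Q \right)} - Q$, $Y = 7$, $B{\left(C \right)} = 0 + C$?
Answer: $\frac{162}{49} \approx 3.3061$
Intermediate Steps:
$B{\left(C \right)} = C$
$k{\left(G,o \right)} = 4 + G o$ ($k{\left(G,o \right)} = G o + 4 = 4 + G o$)
$y{\left(Q \right)} = 4 + Q^{2} - Q$ ($y{\left(Q \right)} = \left(4 + Q Q\right) - Q = \left(4 + Q^{2}\right) - Q = 4 + Q^{2} - Q$)
$M = \frac{1}{49}$ ($M = \frac{1}{7^{2}} = \frac{1}{49} \approx 0.020408$)
$M \left(y{\left(-12 \right)} + B{\left(2 \right)}\right) = \frac{\left(4 + \left(-12\right)^{2} - -12\right) + 2}{49} = \frac{\left(4 + 144 + 12\right) + 2}{49} = \frac{160 + 2}{49} = \frac{1}{49} \cdot 162 = \frac{162}{49}$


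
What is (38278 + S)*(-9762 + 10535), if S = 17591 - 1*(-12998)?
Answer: 53234191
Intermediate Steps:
S = 30589 (S = 17591 + 12998 = 30589)
(38278 + S)*(-9762 + 10535) = (38278 + 30589)*(-9762 + 10535) = 68867*773 = 53234191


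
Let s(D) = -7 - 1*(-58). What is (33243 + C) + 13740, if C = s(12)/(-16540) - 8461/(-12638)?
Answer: 4910557093781/104516260 ≈ 46984.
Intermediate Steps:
s(D) = 51 (s(D) = -7 + 58 = 51)
C = 69650201/104516260 (C = 51/(-16540) - 8461/(-12638) = 51*(-1/16540) - 8461*(-1/12638) = -51/16540 + 8461/12638 = 69650201/104516260 ≈ 0.66641)
(33243 + C) + 13740 = (33243 + 69650201/104516260) + 13740 = 3474503681381/104516260 + 13740 = 4910557093781/104516260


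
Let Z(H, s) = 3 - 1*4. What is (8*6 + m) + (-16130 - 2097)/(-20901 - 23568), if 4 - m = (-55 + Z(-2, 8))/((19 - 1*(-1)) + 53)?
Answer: 172625159/3246237 ≈ 53.177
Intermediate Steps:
Z(H, s) = -1 (Z(H, s) = 3 - 4 = -1)
m = 348/73 (m = 4 - (-55 - 1)/((19 - 1*(-1)) + 53) = 4 - (-56)/((19 + 1) + 53) = 4 - (-56)/(20 + 53) = 4 - (-56)/73 = 4 - 1*(-56/73) = 4 + 56/73 = 348/73 ≈ 4.7671)
(8*6 + m) + (-16130 - 2097)/(-20901 - 23568) = (8*6 + 348/73) + (-16130 - 2097)/(-20901 - 23568) = (48 + 348/73) - 18227/(-44469) = 3852/73 - 18227*(-1/44469) = 3852/73 + 18227/44469 = 172625159/3246237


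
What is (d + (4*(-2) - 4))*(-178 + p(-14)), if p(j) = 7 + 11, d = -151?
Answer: 26080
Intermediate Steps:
p(j) = 18
(d + (4*(-2) - 4))*(-178 + p(-14)) = (-151 + (4*(-2) - 4))*(-178 + 18) = (-151 + (-8 - 4))*(-160) = (-151 - 12)*(-160) = -163*(-160) = 26080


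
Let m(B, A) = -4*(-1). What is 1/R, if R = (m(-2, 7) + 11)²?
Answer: 1/225 ≈ 0.0044444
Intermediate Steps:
m(B, A) = 4
R = 225 (R = (4 + 11)² = 15² = 225)
1/R = 1/225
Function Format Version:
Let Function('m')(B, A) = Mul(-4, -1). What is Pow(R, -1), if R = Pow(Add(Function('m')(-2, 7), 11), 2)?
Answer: Rational(1, 225) ≈ 0.0044444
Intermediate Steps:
Function('m')(B, A) = 4
R = 225 (R = Pow(Add(4, 11), 2) = Pow(15, 2) = 225)
Pow(R, -1) = Pow(225, -1) = Rational(1, 225)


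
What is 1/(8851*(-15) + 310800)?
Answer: 1/178035 ≈ 5.6169e-6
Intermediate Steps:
1/(8851*(-15) + 310800) = 1/(-132765 + 310800) = 1/178035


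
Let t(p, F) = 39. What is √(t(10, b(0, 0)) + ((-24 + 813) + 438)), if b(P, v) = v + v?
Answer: √1266 ≈ 35.581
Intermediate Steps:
b(P, v) = 2*v
√(t(10, b(0, 0)) + ((-24 + 813) + 438)) = √(39 + ((-24 + 813) + 438)) = √(39 + (789 + 438)) = √(39 + 1227) = √1266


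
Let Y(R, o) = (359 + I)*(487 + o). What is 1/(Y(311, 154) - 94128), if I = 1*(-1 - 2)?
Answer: 1/134068 ≈ 7.4589e-6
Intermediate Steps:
I = -3 (I = 1*(-3) = -3)
Y(R, o) = 173372 + 356*o (Y(R, o) = (359 - 3)*(487 + o) = 356*(487 + o) = 173372 + 356*o)
1/(Y(311, 154) - 94128) = 1/((173372 + 356*154) - 94128) = 1/((173372 + 54824) - 94128) = 1/(228196 - 94128) = 1/134068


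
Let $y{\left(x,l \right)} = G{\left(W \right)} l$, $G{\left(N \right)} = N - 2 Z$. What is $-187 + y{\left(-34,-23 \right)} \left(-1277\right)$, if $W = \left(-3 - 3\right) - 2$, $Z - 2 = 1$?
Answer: $-411381$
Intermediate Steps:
$Z = 3$ ($Z = 2 + 1 = 3$)
$W = -8$ ($W = -6 - 2 = -8$)
$G{\left(N \right)} = -6 + N$ ($G{\left(N \right)} = N - 6 = -6 + N$)
$y{\left(x,l \right)} = - 14 l$ ($y{\left(x,l \right)} = \left(-6 - 8\right) l = - 14 l$)
$-187 + y{\left(-34,-23 \right)} \left(-1277\right) = -187 + \left(-14\right) \left(-23\right) \left(-1277\right) = -187 + 322 \left(-1277\right) = -187 - 411194 = -411381$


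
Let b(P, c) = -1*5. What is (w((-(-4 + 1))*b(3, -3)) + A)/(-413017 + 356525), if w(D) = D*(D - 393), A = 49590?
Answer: -27855/28246 ≈ -0.98616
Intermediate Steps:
b(P, c) = -5
w(D) = D*(-393 + D)
(w((-(-4 + 1))*b(3, -3)) + A)/(-413017 + 356525) = ((-(-4 + 1)*(-5))*(-393 - (-4 + 1)*(-5)) + 49590)/(-413017 + 356525) = ((-1*(-3)*(-5))*(-393 - 1*(-3)*(-5)) + 49590)/(-56492) = ((3*(-5))*(-393 + 3*(-5)) + 49590)*(-1/56492) = (-15*(-393 - 15) + 49590)*(-1/56492) = (-15*(-408) + 49590)*(-1/56492) = (6120 + 49590)*(-1/56492) = 55710*(-1/56492) = -27855/28246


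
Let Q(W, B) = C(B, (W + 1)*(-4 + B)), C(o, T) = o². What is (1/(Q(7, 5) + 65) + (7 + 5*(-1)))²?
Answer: 32761/8100 ≈ 4.0446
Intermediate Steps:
Q(W, B) = B²
(1/(Q(7, 5) + 65) + (7 + 5*(-1)))² = (1/(5² + 65) + (7 + 5*(-1)))² = (1/(25 + 65) + (7 - 5))² = (1/90 + 2)² = (181/90)² = 32761/8100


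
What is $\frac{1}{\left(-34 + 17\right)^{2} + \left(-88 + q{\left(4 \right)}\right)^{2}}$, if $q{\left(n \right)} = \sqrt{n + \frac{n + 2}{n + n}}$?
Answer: $\frac{128604}{1031332625} + \frac{1408 \sqrt{19}}{1031332625} \approx 0.00013065$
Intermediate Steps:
$q{\left(n \right)} = \sqrt{n + \frac{2 + n}{2 n}}$
$\frac{1}{\left(-34 + 17\right)^{2} + \left(-88 + q{\left(4 \right)}\right)^{2}} = \frac{1}{\left(-34 + 17\right)^{2} + \left(-88 + \frac{\sqrt{2 + 4 \cdot 4 + \frac{4}{4}}}{2}\right)^{2}} = \frac{1}{\left(-17\right)^{2} + \left(-88 + \frac{\sqrt{2 + 16 + 4 \cdot \frac{1}{4}}}{2}\right)^{2}} = \frac{1}{289 + \left(-88 + \frac{\sqrt{2 + 16 + 1}}{2}\right)^{2}} = \frac{1}{289 + \left(-88 + \frac{\sqrt{19}}{2}\right)^{2}}$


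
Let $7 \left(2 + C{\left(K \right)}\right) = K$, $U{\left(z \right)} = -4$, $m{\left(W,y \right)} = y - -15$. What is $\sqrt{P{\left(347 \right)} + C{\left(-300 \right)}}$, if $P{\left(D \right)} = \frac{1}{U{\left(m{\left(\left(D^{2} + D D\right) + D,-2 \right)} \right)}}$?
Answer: $\frac{i \sqrt{8841}}{14} \approx 6.7162 i$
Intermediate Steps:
$m{\left(W,y \right)} = 15 + y$ ($m{\left(W,y \right)} = y + 15 = 15 + y$)
$C{\left(K \right)} = -2 + \frac{K}{7}$
$P{\left(D \right)} = - \frac{1}{4}$ ($P{\left(D \right)} = \frac{1}{-4} = - \frac{1}{4}$)
$\sqrt{P{\left(347 \right)} + C{\left(-300 \right)}} = \sqrt{- \frac{1}{4} + \left(-2 + \frac{1}{7} \left(-300\right)\right)} = \sqrt{- \frac{1}{4} - \frac{314}{7}} = \sqrt{- \frac{1263}{28}} = \frac{i \sqrt{8841}}{14}$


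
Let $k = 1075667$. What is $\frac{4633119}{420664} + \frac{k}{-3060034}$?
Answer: $\frac{6862503641579}{643623071288} \approx 10.662$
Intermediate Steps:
$\frac{4633119}{420664} + \frac{k}{-3060034} = \frac{4633119}{420664} + \frac{1075667}{-3060034} = 4633119 \cdot \frac{1}{420664} + 1075667 \left(- \frac{1}{3060034}\right) = \frac{4633119}{420664} - \frac{1075667}{3060034} = \frac{6862503641579}{643623071288}$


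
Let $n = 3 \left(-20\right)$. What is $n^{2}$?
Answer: $3600$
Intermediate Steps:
$n = -60$
$n^{2} = \left(-60\right)^{2} = 3600$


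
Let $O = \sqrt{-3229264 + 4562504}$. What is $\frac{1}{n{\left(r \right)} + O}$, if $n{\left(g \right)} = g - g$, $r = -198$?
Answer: $\frac{\sqrt{333310}}{666620} \approx 0.00086606$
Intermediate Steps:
$O = 2 \sqrt{333310}$ ($O = \sqrt{1333240} = 2 \sqrt{333310} \approx 1154.7$)
$n{\left(g \right)} = 0$
$\frac{1}{n{\left(r \right)} + O} = \frac{1}{0 + 2 \sqrt{333310}} = \frac{1}{2 \sqrt{333310}} = \frac{\sqrt{333310}}{666620}$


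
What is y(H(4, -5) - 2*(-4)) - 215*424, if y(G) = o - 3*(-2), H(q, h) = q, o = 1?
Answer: -91153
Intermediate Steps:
y(G) = 7 (y(G) = 1 - 3*(-2) = 1 + 6 = 7)
y(H(4, -5) - 2*(-4)) - 215*424 = 7 - 215*424 = 7 - 91160 = -91153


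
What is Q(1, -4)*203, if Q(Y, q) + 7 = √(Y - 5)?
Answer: -1421 + 406*I ≈ -1421.0 + 406.0*I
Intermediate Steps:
Q(Y, q) = -7 + √(-5 + Y) (Q(Y, q) = -7 + √(Y - 5) = -7 + √(-5 + Y))
Q(1, -4)*203 = (-7 + √(-5 + 1))*203 = (-7 + √(-4))*203 = (-7 + 2*I)*203 = -1421 + 406*I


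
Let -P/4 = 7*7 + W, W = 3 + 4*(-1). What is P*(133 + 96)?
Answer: -43968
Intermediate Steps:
W = -1 (W = 3 - 4 = -1)
P = -192 (P = -4*(7*7 - 1) = -4*(49 - 1) = -4*48 = -192)
P*(133 + 96) = -192*(133 + 96) = -192*229 = -43968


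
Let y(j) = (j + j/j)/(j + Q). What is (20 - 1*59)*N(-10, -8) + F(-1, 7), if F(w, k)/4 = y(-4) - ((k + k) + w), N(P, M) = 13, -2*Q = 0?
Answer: -556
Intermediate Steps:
Q = 0 (Q = -½*0 = 0)
y(j) = (1 + j)/j (y(j) = (j + j/j)/(j + 0) = (j + 1)/j = (1 + j)/j)
F(w, k) = 3 - 8*k - 4*w (F(w, k) = 4*((1 - 4)/(-4) - ((k + k) + w)) = 4*(-¼*(-3) - (2*k + w)) = 4*(¾ - (w + 2*k)) = 4*(¾ + (-w - 2*k)) = 4*(¾ - w - 2*k) = 3 - 8*k - 4*w)
(20 - 1*59)*N(-10, -8) + F(-1, 7) = (20 - 1*59)*13 + (3 - 8*7 - 4*(-1)) = (20 - 59)*13 + (3 - 56 + 4) = -39*13 - 49 = -507 - 49 = -556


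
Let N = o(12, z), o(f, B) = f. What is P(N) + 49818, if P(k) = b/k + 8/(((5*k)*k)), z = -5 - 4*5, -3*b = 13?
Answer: 996353/20 ≈ 49818.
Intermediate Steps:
b = -13/3 (b = -⅓*13 = -13/3 ≈ -4.3333)
z = -25 (z = -5 - 20 = -25)
N = 12
P(k) = -13/(3*k) + 8/(5*k²) (P(k) = -13/(3*k) + 8/(((5*k)*k)) = -13/(3*k) + 8/((5*k²)) = -13/(3*k) + 8*(1/(5*k²)) = -13/(3*k) + 8/(5*k²))
P(N) + 49818 = (1/15)*(24 - 65*12)/12² + 49818 = (1/15)*(1/144)*(24 - 780) + 49818 = (1/15)*(1/144)*(-756) + 49818 = -7/20 + 49818 = 996353/20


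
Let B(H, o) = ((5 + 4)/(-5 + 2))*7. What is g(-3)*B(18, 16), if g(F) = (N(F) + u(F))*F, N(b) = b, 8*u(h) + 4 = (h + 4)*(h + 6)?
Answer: -1575/8 ≈ -196.88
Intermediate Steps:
u(h) = -½ + (4 + h)*(6 + h)/8 (u(h) = -½ + ((h + 4)*(h + 6))/8 = -½ + ((4 + h)*(6 + h))/8 = -½ + (4 + h)*(6 + h)/8)
B(H, o) = -21 (B(H, o) = (9/(-3))*7 = (9*(-⅓))*7 = -3*7 = -21)
g(F) = F*(5/2 + F²/8 + 9*F/4) (g(F) = (F + (5/2 + F²/8 + 5*F/4))*F = (5/2 + F²/8 + 9*F/4)*F = F*(5/2 + F²/8 + 9*F/4))
g(-3)*B(18, 16) = ((⅛)*(-3)*(20 + (-3)² + 18*(-3)))*(-21) = ((⅛)*(-3)*(20 + 9 - 54))*(-21) = ((⅛)*(-3)*(-25))*(-21) = (75/8)*(-21) = -1575/8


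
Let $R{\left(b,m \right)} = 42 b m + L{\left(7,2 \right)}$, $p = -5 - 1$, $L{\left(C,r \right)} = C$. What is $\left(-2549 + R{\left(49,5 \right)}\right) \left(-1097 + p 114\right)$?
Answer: $-13799188$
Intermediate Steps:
$p = -6$ ($p = -5 - 1 = -6$)
$R{\left(b,m \right)} = 7 + 42 b m$ ($R{\left(b,m \right)} = 42 b m + 7 = 7 + 42 b m$)
$\left(-2549 + R{\left(49,5 \right)}\right) \left(-1097 + p 114\right) = \left(-2549 + \left(7 + 42 \cdot 49 \cdot 5\right)\right) \left(-1097 - 684\right) = \left(-2549 + \left(7 + 10290\right)\right) \left(-1097 - 684\right) = \left(-2549 + 10297\right) \left(-1781\right) = 7748 \left(-1781\right) = -13799188$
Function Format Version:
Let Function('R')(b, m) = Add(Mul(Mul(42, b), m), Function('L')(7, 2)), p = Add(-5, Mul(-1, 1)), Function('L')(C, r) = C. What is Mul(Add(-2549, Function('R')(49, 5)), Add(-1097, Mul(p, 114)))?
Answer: -13799188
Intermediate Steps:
p = -6 (p = Add(-5, -1) = -6)
Function('R')(b, m) = Add(7, Mul(42, b, m)) (Function('R')(b, m) = Add(Mul(Mul(42, b), m), 7) = Add(Mul(42, b, m), 7) = Add(7, Mul(42, b, m)))
Mul(Add(-2549, Function('R')(49, 5)), Add(-1097, Mul(p, 114))) = Mul(Add(-2549, Add(7, Mul(42, 49, 5))), Add(-1097, Mul(-6, 114))) = Mul(Add(-2549, Add(7, 10290)), Add(-1097, -684)) = Mul(Add(-2549, 10297), -1781) = Mul(7748, -1781) = -13799188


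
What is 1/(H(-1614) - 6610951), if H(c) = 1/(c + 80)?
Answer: -1534/10141198835 ≈ -1.5126e-7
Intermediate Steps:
H(c) = 1/(80 + c)
1/(H(-1614) - 6610951) = 1/(1/(80 - 1614) - 6610951) = 1/(1/(-1534) - 6610951) = 1/(-1/1534 - 6610951) = 1/(-10141198835/1534) = -1534/10141198835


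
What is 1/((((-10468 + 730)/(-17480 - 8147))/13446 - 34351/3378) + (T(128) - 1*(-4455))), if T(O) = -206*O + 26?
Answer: -21555433494/472002970230185 ≈ -4.5668e-5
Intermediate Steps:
T(O) = 26 - 206*O
1/((((-10468 + 730)/(-17480 - 8147))/13446 - 34351/3378) + (T(128) - 1*(-4455))) = 1/((((-10468 + 730)/(-17480 - 8147))/13446 - 34351/3378) + ((26 - 206*128) - 1*(-4455))) = 1/((-9738/(-25627)*(1/13446) - 34351*1/3378) + ((26 - 26368) + 4455)) = 1/((-9738*(-1/25627)*(1/13446) - 34351/3378) + (-26342 + 4455)) = 1/(((9738/25627)*(1/13446) - 34351/3378) - 21887) = 1/((541/19143369 - 34351/3378) - 21887) = 1/(-219197347007/21555433494 - 21887) = 1/(-472002970230185/21555433494) = -21555433494/472002970230185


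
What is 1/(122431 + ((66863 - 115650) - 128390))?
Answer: -1/54746 ≈ -1.8266e-5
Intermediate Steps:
1/(122431 + ((66863 - 115650) - 128390)) = 1/(122431 + (-48787 - 128390)) = 1/(122431 - 177177) = 1/(-54746) = -1/54746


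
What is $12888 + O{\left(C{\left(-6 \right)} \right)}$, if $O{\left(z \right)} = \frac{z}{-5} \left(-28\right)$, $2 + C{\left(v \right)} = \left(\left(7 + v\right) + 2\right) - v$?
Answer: $\frac{64636}{5} \approx 12927.0$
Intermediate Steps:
$C{\left(v \right)} = 7$ ($C{\left(v \right)} = -2 + \left(\left(\left(7 + v\right) + 2\right) - v\right) = -2 + \left(\left(9 + v\right) - v\right) = -2 + 9 = 7$)
$O{\left(z \right)} = \frac{28 z}{5}$ ($O{\left(z \right)} = z \left(- \frac{1}{5}\right) \left(-28\right) = - \frac{z}{5} \left(-28\right) = \frac{28 z}{5}$)
$12888 + O{\left(C{\left(-6 \right)} \right)} = 12888 + \frac{28}{5} \cdot 7 = 12888 + \frac{196}{5} = \frac{64636}{5}$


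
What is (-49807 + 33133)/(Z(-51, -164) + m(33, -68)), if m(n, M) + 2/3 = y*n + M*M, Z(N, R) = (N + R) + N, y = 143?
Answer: -50022/27229 ≈ -1.8371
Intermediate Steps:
Z(N, R) = R + 2*N
m(n, M) = -2/3 + M**2 + 143*n (m(n, M) = -2/3 + (143*n + M*M) = -2/3 + (143*n + M**2) = -2/3 + (M**2 + 143*n) = -2/3 + M**2 + 143*n)
(-49807 + 33133)/(Z(-51, -164) + m(33, -68)) = (-49807 + 33133)/((-164 + 2*(-51)) + (-2/3 + (-68)**2 + 143*33)) = -16674/((-164 - 102) + (-2/3 + 4624 + 4719)) = -16674/(-266 + 28027/3) = -16674/27229/3 = -16674*3/27229 = -50022/27229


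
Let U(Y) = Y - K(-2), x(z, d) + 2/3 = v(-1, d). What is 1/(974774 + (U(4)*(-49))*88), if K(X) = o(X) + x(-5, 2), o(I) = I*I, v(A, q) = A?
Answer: 3/2902762 ≈ 1.0335e-6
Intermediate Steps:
x(z, d) = -5/3 (x(z, d) = -⅔ - 1 = -5/3)
o(I) = I²
K(X) = -5/3 + X² (K(X) = X² - 5/3 = -5/3 + X²)
U(Y) = -7/3 + Y (U(Y) = Y - (-5/3 + (-2)²) = Y - (-5/3 + 4) = Y - 1*7/3 = Y - 7/3 = -7/3 + Y)
1/(974774 + (U(4)*(-49))*88) = 1/(974774 + ((-7/3 + 4)*(-49))*88) = 1/(974774 + ((5/3)*(-49))*88) = 1/(974774 - 245/3*88) = 1/(974774 - 21560/3) = 1/(2902762/3) = 3/2902762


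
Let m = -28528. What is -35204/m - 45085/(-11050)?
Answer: 41879727/7880860 ≈ 5.3141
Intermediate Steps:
-35204/m - 45085/(-11050) = -35204/(-28528) - 45085/(-11050) = -35204*(-1/28528) - 45085*(-1/11050) = 8801/7132 + 9017/2210 = 41879727/7880860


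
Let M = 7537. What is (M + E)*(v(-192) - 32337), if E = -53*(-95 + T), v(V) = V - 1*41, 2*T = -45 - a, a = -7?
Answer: -442268030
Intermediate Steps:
T = -19 (T = (-45 - 1*(-7))/2 = (-45 + 7)/2 = (1/2)*(-38) = -19)
v(V) = -41 + V (v(V) = V - 41 = -41 + V)
E = 6042 (E = -53*(-95 - 19) = -53*(-114) = 6042)
(M + E)*(v(-192) - 32337) = (7537 + 6042)*((-41 - 192) - 32337) = 13579*(-233 - 32337) = 13579*(-32570) = -442268030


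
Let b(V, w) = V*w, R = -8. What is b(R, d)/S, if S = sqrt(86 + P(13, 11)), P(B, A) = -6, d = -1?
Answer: 2*sqrt(5)/5 ≈ 0.89443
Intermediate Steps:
S = 4*sqrt(5) (S = sqrt(86 - 6) = sqrt(80) = 4*sqrt(5) ≈ 8.9443)
b(R, d)/S = (-8*(-1))/((4*sqrt(5))) = 8*(sqrt(5)/20) = 2*sqrt(5)/5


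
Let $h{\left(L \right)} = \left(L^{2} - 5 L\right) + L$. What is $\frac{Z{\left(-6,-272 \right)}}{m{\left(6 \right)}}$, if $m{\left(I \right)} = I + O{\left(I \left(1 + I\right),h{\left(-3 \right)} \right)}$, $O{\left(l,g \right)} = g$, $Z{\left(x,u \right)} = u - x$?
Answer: $- \frac{266}{27} \approx -9.8519$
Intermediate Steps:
$h{\left(L \right)} = L^{2} - 4 L$
$m{\left(I \right)} = 21 + I$ ($m{\left(I \right)} = I - 3 \left(-4 - 3\right) = I - -21 = I + 21 = 21 + I$)
$\frac{Z{\left(-6,-272 \right)}}{m{\left(6 \right)}} = \frac{-272 - -6}{21 + 6} = \frac{-272 + 6}{27} = \left(-266\right) \frac{1}{27} = - \frac{266}{27}$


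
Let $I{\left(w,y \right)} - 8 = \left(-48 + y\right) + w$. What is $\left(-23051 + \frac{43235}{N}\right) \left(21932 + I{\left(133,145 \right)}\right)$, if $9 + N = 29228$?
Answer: $- \frac{14931138816780}{29219} \approx -5.1101 \cdot 10^{8}$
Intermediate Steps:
$N = 29219$ ($N = -9 + 29228 = 29219$)
$I{\left(w,y \right)} = -40 + w + y$ ($I{\left(w,y \right)} = 8 + \left(\left(-48 + y\right) + w\right) = 8 + \left(-48 + w + y\right) = -40 + w + y$)
$\left(-23051 + \frac{43235}{N}\right) \left(21932 + I{\left(133,145 \right)}\right) = \left(-23051 + \frac{43235}{29219}\right) \left(21932 + \left(-40 + 133 + 145\right)\right) = \left(-23051 + 43235 \cdot \frac{1}{29219}\right) \left(21932 + 238\right) = \left(-23051 + \frac{43235}{29219}\right) 22170 = \left(- \frac{673483934}{29219}\right) 22170 = - \frac{14931138816780}{29219}$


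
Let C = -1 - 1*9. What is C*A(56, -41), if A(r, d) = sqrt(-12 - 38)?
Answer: -50*I*sqrt(2) ≈ -70.711*I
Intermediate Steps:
C = -10 (C = -1 - 9 = -10)
A(r, d) = 5*I*sqrt(2) (A(r, d) = sqrt(-50) = 5*I*sqrt(2))
C*A(56, -41) = -50*I*sqrt(2)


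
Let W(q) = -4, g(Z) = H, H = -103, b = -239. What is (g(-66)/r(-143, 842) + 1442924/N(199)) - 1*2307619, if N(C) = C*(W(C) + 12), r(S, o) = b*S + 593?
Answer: -7980337662716/3459615 ≈ -2.3067e+6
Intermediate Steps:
r(S, o) = 593 - 239*S (r(S, o) = -239*S + 593 = 593 - 239*S)
g(Z) = -103
N(C) = 8*C (N(C) = C*(-4 + 12) = C*8 = 8*C)
(g(-66)/r(-143, 842) + 1442924/N(199)) - 1*2307619 = (-103/(593 - 239*(-143)) + 1442924/((8*199))) - 1*2307619 = (-103/(593 + 34177) + 1442924/1592) - 2307619 = (-103/34770 + 1442924*(1/1592)) - 2307619 = (-103*1/34770 + 360731/398) - 2307619 = (-103/34770 + 360731/398) - 2307619 = 3135643969/3459615 - 2307619 = -7980337662716/3459615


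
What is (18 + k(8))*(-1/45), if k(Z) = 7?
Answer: -5/9 ≈ -0.55556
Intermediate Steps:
(18 + k(8))*(-1/45) = (18 + 7)*(-1/45) = 25*(-1*1/45) = 25*(-1/45) = -5/9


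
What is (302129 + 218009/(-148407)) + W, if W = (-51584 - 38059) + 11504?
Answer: 33241465921/148407 ≈ 2.2399e+5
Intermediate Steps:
W = -78139 (W = -89643 + 11504 = -78139)
(302129 + 218009/(-148407)) + W = (302129 + 218009/(-148407)) - 78139 = (302129 + 218009*(-1/148407)) - 78139 = (302129 - 218009/148407) - 78139 = 44837840494/148407 - 78139 = 33241465921/148407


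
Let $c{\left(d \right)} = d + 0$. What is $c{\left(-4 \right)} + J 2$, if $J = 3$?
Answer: $2$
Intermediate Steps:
$c{\left(d \right)} = d$
$c{\left(-4 \right)} + J 2 = -4 + 3 \cdot 2 = -4 + 6 = 2$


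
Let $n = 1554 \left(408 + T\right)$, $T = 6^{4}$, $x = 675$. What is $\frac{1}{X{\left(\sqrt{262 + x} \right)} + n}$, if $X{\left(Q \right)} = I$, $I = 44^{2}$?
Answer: $\frac{1}{2649952} \approx 3.7737 \cdot 10^{-7}$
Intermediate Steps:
$T = 1296$
$n = 2648016$ ($n = 1554 \left(408 + 1296\right) = 1554 \cdot 1704 = 2648016$)
$I = 1936$
$X{\left(Q \right)} = 1936$
$\frac{1}{X{\left(\sqrt{262 + x} \right)} + n} = \frac{1}{1936 + 2648016} = \frac{1}{2649952}$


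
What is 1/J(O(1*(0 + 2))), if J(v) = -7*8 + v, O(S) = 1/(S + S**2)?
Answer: -6/335 ≈ -0.017910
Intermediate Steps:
J(v) = -56 + v
1/J(O(1*(0 + 2))) = 1/(-56 + 1/(((1*(0 + 2)))*(1 + 1*(0 + 2)))) = 1/(-56 + 1/(((1*2))*(1 + 1*2))) = 1/(-56 + 1/(2*(1 + 2))) = 1/(-56 + (1/2)/3) = 1/(-56 + (1/2)*(1/3)) = 1/(-56 + 1/6) = 1/(-335/6) = -6/335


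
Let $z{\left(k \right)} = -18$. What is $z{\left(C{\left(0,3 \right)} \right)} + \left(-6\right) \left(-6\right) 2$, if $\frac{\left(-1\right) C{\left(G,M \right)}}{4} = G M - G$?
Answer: $54$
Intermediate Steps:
$C{\left(G,M \right)} = 4 G - 4 G M$ ($C{\left(G,M \right)} = - 4 \left(G M - G\right) = - 4 \left(- G + G M\right) = 4 G - 4 G M$)
$z{\left(C{\left(0,3 \right)} \right)} + \left(-6\right) \left(-6\right) 2 = -18 + \left(-6\right) \left(-6\right) 2 = -18 + 36 \cdot 2 = -18 + 72 = 54$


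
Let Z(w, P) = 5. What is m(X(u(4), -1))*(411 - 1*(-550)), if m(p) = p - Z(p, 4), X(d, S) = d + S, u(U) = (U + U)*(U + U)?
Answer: 55738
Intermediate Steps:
u(U) = 4*U² (u(U) = (2*U)*(2*U) = 4*U²)
X(d, S) = S + d
m(p) = -5 + p (m(p) = p - 1*5 = p - 5 = -5 + p)
m(X(u(4), -1))*(411 - 1*(-550)) = (-5 + (-1 + 4*4²))*(411 - 1*(-550)) = (-5 + (-1 + 4*16))*(411 + 550) = (-5 + (-1 + 64))*961 = (-5 + 63)*961 = 58*961 = 55738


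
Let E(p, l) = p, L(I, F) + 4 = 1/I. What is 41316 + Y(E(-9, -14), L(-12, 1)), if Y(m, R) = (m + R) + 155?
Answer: 497495/12 ≈ 41458.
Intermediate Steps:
L(I, F) = -4 + 1/I
Y(m, R) = 155 + R + m (Y(m, R) = (R + m) + 155 = 155 + R + m)
41316 + Y(E(-9, -14), L(-12, 1)) = 41316 + (155 + (-4 + 1/(-12)) - 9) = 41316 + (155 + (-4 - 1/12) - 9) = 41316 + (155 - 49/12 - 9) = 41316 + 1703/12 = 497495/12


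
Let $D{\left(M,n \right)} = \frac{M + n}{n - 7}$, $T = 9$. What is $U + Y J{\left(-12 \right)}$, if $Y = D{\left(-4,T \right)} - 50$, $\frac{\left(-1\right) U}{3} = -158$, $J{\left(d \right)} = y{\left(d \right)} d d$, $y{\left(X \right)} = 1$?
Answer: $-6366$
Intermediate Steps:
$J{\left(d \right)} = d^{2}$ ($J{\left(d \right)} = 1 d d = d d = d^{2}$)
$D{\left(M,n \right)} = \frac{M + n}{-7 + n}$
$U = 474$ ($U = \left(-3\right) \left(-158\right) = 474$)
$Y = - \frac{95}{2}$ ($Y = \frac{-4 + 9}{-7 + 9} - 50 = \frac{1}{2} \cdot 5 - 50 = \frac{5}{2} - 50 = - \frac{95}{2} \approx -47.5$)
$U + Y J{\left(-12 \right)} = 474 - \frac{95 \left(-12\right)^{2}}{2} = 474 - 6840 = -6366$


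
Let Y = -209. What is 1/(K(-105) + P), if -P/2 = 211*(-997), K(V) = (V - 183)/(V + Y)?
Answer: 157/66055382 ≈ 2.3768e-6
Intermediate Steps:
K(V) = (-183 + V)/(-209 + V) (K(V) = (V - 183)/(V - 209) = (-183 + V)/(-209 + V))
P = 420734 (P = -422*(-997) = -2*(-210367) = 420734)
1/(K(-105) + P) = 1/((-183 - 105)/(-209 - 105) + 420734) = 1/(-288/(-314) + 420734) = 1/(-1/314*(-288) + 420734) = 1/(144/157 + 420734) = 1/(66055382/157) = 157/66055382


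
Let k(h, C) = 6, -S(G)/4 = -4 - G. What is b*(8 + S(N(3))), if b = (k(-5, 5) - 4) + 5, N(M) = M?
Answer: 252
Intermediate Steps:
S(G) = 16 + 4*G (S(G) = -4*(-4 - G) = 16 + 4*G)
b = 7 (b = (6 - 4) + 5 = 2 + 5 = 7)
b*(8 + S(N(3))) = 7*(8 + (16 + 4*3)) = 7*(8 + (16 + 12)) = 7*(8 + 28) = 7*36 = 252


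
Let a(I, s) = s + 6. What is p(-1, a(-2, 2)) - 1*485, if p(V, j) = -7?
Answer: -492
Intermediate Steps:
a(I, s) = 6 + s
p(-1, a(-2, 2)) - 1*485 = -7 - 1*485 = -7 - 485 = -492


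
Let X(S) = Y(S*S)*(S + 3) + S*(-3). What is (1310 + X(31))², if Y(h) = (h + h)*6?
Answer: 154688823025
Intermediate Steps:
Y(h) = 12*h (Y(h) = (2*h)*6 = 12*h)
X(S) = -3*S + 12*S²*(3 + S) (X(S) = (12*(S*S))*(S + 3) + S*(-3) = (12*S²)*(3 + S) - 3*S = 12*S²*(3 + S) - 3*S = -3*S + 12*S²*(3 + S))
(1310 + X(31))² = (1310 + 3*31*(-1 + 4*31² + 12*31))² = (1310 + 3*31*(-1 + 4*961 + 372))² = (1310 + 3*31*(-1 + 3844 + 372))² = (1310 + 3*31*4215)² = (1310 + 391995)² = 393305² = 154688823025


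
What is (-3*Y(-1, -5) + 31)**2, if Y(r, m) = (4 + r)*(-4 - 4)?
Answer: 10609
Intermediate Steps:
Y(r, m) = -32 - 8*r (Y(r, m) = (4 + r)*(-8) = -32 - 8*r)
(-3*Y(-1, -5) + 31)**2 = (-3*(-32 - 8*(-1)) + 31)**2 = (-3*(-32 + 8) + 31)**2 = (-3*(-24) + 31)**2 = (72 + 31)**2 = 103**2 = 10609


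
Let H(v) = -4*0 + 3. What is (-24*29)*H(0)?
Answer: -2088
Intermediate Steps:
H(v) = 3 (H(v) = 0 + 3 = 3)
(-24*29)*H(0) = -24*29*3 = -696*3 = -2088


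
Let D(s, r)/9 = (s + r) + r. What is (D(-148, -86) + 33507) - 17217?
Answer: 13410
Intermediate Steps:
D(s, r) = 9*s + 18*r (D(s, r) = 9*((s + r) + r) = 9*((r + s) + r) = 9*(s + 2*r) = 9*s + 18*r)
(D(-148, -86) + 33507) - 17217 = ((9*(-148) + 18*(-86)) + 33507) - 17217 = ((-1332 - 1548) + 33507) - 17217 = (-2880 + 33507) - 17217 = 30627 - 17217 = 13410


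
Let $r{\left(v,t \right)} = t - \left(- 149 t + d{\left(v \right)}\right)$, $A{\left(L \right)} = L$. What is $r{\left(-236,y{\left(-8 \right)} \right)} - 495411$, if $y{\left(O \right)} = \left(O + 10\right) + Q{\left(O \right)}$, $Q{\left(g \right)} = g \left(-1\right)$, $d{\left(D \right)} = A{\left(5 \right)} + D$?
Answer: $-493680$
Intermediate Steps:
$d{\left(D \right)} = 5 + D$
$Q{\left(g \right)} = - g$
$y{\left(O \right)} = 10$ ($y{\left(O \right)} = \left(O + 10\right) - O = \left(10 + O\right) - O = 10$)
$r{\left(v,t \right)} = -5 - v + 150 t$ ($r{\left(v,t \right)} = t - \left(- 149 t + \left(5 + v\right)\right) = t - \left(5 + v - 149 t\right) = -5 - v + 150 t$)
$r{\left(-236,y{\left(-8 \right)} \right)} - 495411 = \left(-5 - -236 + 150 \cdot 10\right) - 495411 = \left(-5 + 236 + 1500\right) - 495411 = 1731 - 495411 = -493680$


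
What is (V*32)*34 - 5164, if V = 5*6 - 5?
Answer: 22036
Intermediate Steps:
V = 25 (V = 30 - 5 = 25)
(V*32)*34 - 5164 = (25*32)*34 - 5164 = 800*34 - 5164 = 27200 - 5164 = 22036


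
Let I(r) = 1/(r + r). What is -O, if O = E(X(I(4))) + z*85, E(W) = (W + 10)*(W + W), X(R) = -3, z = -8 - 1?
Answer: 807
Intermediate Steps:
z = -9
I(r) = 1/(2*r)
E(W) = 2*W*(10 + W) (E(W) = (10 + W)*(2*W) = 2*W*(10 + W))
O = -807 (O = 2*(-3)*(10 - 3) - 9*85 = 2*(-3)*7 - 765 = -42 - 765 = -807)
-O = -1*(-807) = 807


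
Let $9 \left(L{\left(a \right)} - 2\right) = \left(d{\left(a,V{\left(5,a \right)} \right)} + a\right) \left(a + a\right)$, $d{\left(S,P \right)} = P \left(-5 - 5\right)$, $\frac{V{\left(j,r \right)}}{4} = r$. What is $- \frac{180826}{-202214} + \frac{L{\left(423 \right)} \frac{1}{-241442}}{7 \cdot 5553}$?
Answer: $\frac{424345554805589}{474449247512037} \approx 0.8944$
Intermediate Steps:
$V{\left(j,r \right)} = 4 r$
$d{\left(S,P \right)} = - 10 P$ ($d{\left(S,P \right)} = P \left(-10\right) = - 10 P$)
$L{\left(a \right)} = 2 - \frac{26 a^{2}}{3}$ ($L{\left(a \right)} = 2 + \frac{\left(- 10 \cdot 4 a + a\right) \left(a + a\right)}{9} = 2 + \frac{\left(- 40 a + a\right) 2 a}{9} = 2 + \frac{- 39 a 2 a}{9} = 2 + \frac{\left(-78\right) a^{2}}{9} = 2 - \frac{26 a^{2}}{3}$)
$- \frac{180826}{-202214} + \frac{L{\left(423 \right)} \frac{1}{-241442}}{7 \cdot 5553} = - \frac{180826}{-202214} + \frac{\left(2 - \frac{26 \cdot 423^{2}}{3}\right) \frac{1}{-241442}}{7 \cdot 5553} = \left(-180826\right) \left(- \frac{1}{202214}\right) + \frac{\left(2 - 1550718\right) \left(- \frac{1}{241442}\right)}{38871} = \frac{90413}{101107} + \left(2 - 1550718\right) \left(- \frac{1}{241442}\right) \frac{1}{38871} = \frac{90413}{101107} + \left(-1550716\right) \left(- \frac{1}{241442}\right) \frac{1}{38871} = \frac{90413}{101107} + \frac{775358}{120721} \cdot \frac{1}{38871} = \frac{90413}{101107} + \frac{775358}{4692545991} = \frac{424345554805589}{474449247512037}$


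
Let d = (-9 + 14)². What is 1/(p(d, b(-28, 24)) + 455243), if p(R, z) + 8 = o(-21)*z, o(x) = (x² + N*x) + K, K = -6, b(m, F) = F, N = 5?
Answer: 1/463155 ≈ 2.1591e-6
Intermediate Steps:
o(x) = -6 + x² + 5*x (o(x) = (x² + 5*x) - 6 = -6 + x² + 5*x)
d = 25 (d = 5² = 25)
p(R, z) = -8 + 330*z (p(R, z) = -8 + (-6 + (-21)² + 5*(-21))*z = -8 + (-6 + 441 - 105)*z = -8 + 330*z)
1/(p(d, b(-28, 24)) + 455243) = 1/((-8 + 330*24) + 455243) = 1/((-8 + 7920) + 455243) = 1/(7912 + 455243) = 1/463155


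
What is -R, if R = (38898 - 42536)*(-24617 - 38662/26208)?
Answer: -45139254437/504 ≈ -8.9562e+7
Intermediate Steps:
R = 45139254437/504 (R = -3638*(-24617 - 38662*1/26208) = -3638*(-24617 - 1487/1008) = -3638*(-24815423/1008) = 45139254437/504 ≈ 8.9562e+7)
-R = -1*45139254437/504 = -45139254437/504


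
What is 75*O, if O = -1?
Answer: -75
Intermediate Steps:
75*O = 75*(-1) = -75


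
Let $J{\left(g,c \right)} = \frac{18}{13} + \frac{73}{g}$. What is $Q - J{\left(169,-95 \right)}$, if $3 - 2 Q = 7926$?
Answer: $- \frac{1339601}{338} \approx -3963.3$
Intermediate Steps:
$Q = - \frac{7923}{2}$ ($Q = \frac{3}{2} - 3963 = - \frac{7923}{2} \approx -3961.5$)
$J{\left(g,c \right)} = \frac{18}{13} + \frac{73}{g}$ ($J{\left(g,c \right)} = 18 \cdot \frac{1}{13} + \frac{73}{g} = \frac{18}{13} + \frac{73}{g}$)
$Q - J{\left(169,-95 \right)} = - \frac{7923}{2} - \left(\frac{18}{13} + \frac{73}{169}\right) = - \frac{7923}{2} - \frac{307}{169} = - \frac{1339601}{338}$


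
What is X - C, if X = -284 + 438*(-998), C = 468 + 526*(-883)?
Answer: 26582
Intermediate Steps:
C = -463990 (C = 468 - 464458 = -463990)
X = -437408 (X = -284 - 437124 = -437408)
X - C = -437408 - 1*(-463990) = -437408 + 463990 = 26582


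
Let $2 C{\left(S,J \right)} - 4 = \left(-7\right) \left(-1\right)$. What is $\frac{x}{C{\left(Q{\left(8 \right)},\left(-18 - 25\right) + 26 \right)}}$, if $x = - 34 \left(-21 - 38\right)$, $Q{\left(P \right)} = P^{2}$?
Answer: $\frac{4012}{11} \approx 364.73$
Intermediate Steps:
$C{\left(S,J \right)} = \frac{11}{2}$ ($C{\left(S,J \right)} = 2 + \frac{\left(-7\right) \left(-1\right)}{2} = 2 + \frac{1}{2} \cdot 7 = 2 + \frac{7}{2} = \frac{11}{2}$)
$x = 2006$ ($x = - 34 \left(-21 - 38\right) = \left(-34\right) \left(-59\right) = 2006$)
$\frac{x}{C{\left(Q{\left(8 \right)},\left(-18 - 25\right) + 26 \right)}} = \frac{2006}{\frac{11}{2}} = 2006 \cdot \frac{2}{11} = \frac{4012}{11}$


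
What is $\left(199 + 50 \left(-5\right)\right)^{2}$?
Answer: $2601$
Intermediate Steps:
$\left(199 + 50 \left(-5\right)\right)^{2} = \left(199 - 250\right)^{2} = \left(-51\right)^{2} = 2601$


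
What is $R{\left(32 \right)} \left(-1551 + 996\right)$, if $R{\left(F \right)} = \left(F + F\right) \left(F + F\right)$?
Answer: $-2273280$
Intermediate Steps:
$R{\left(F \right)} = 4 F^{2}$ ($R{\left(F \right)} = 2 F 2 F = 4 F^{2}$)
$R{\left(32 \right)} \left(-1551 + 996\right) = 4 \cdot 32^{2} \left(-1551 + 996\right) = 4 \cdot 1024 \left(-555\right) = 4096 \left(-555\right) = -2273280$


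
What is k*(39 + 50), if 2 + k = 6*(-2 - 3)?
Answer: -2848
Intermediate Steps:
k = -32 (k = -2 + 6*(-2 - 3) = -2 + 6*(-5) = -2 - 30 = -32)
k*(39 + 50) = -32*(39 + 50) = -32*89 = -2848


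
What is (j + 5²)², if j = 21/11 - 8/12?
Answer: 749956/1089 ≈ 688.67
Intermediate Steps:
j = 41/33 (j = 21*(1/11) - 8*1/12 = 21/11 - ⅔ = 41/33 ≈ 1.2424)
(j + 5²)² = (41/33 + 5²)² = (41/33 + 25)² = (866/33)² = 749956/1089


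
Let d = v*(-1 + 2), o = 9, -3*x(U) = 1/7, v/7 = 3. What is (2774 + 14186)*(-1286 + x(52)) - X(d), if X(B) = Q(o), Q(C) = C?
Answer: -458038909/21 ≈ -2.1811e+7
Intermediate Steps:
v = 21 (v = 7*3 = 21)
x(U) = -1/21 (x(U) = -⅓/7 = -⅓*⅐ = -1/21)
d = 21 (d = 21*(-1 + 2) = 21*1 = 21)
X(B) = 9
(2774 + 14186)*(-1286 + x(52)) - X(d) = (2774 + 14186)*(-1286 - 1/21) - 1*9 = 16960*(-27007/21) - 9 = -458038720/21 - 9 = -458038909/21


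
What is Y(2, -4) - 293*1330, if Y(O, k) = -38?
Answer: -389728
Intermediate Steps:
Y(2, -4) - 293*1330 = -38 - 293*1330 = -38 - 389690 = -389728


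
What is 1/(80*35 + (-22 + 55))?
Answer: 1/2833 ≈ 0.00035298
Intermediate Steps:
1/(80*35 + (-22 + 55)) = 1/(2800 + 33) = 1/2833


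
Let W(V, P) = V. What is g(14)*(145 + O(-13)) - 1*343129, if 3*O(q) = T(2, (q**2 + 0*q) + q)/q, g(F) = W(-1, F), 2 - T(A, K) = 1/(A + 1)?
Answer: -40163053/117 ≈ -3.4327e+5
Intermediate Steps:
T(A, K) = 2 - 1/(1 + A) (T(A, K) = 2 - 1/(A + 1) = 2 - 1/(1 + A))
g(F) = -1
O(q) = 5/(9*q) (O(q) = (((1 + 2*2)/(1 + 2))/q)/3 = (((1 + 4)/3)/q)/3 = (((1/3)*5)/q)/3 = (5/(3*q))/3 = 5/(9*q))
g(14)*(145 + O(-13)) - 1*343129 = -(145 + (5/9)/(-13)) - 1*343129 = -(145 + (5/9)*(-1/13)) - 343129 = -(145 - 5/117) - 343129 = -1*16960/117 - 343129 = -16960/117 - 343129 = -40163053/117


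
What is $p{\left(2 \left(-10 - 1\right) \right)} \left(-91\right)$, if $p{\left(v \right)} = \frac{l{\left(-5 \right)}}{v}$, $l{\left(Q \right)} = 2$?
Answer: $\frac{91}{11} \approx 8.2727$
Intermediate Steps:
$p{\left(v \right)} = \frac{2}{v}$
$p{\left(2 \left(-10 - 1\right) \right)} \left(-91\right) = \frac{2}{2 \left(-10 - 1\right)} \left(-91\right) = \frac{2}{2 \left(-11\right)} \left(-91\right) = \frac{2}{-22} \left(-91\right) = 2 \left(- \frac{1}{22}\right) \left(-91\right) = \left(- \frac{1}{11}\right) \left(-91\right) = \frac{91}{11}$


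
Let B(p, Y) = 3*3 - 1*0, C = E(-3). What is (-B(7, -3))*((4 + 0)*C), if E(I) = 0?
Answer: 0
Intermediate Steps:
C = 0
B(p, Y) = 9 (B(p, Y) = 9 + 0 = 9)
(-B(7, -3))*((4 + 0)*C) = (-1*9)*((4 + 0)*0) = -36*0 = -9*0 = 0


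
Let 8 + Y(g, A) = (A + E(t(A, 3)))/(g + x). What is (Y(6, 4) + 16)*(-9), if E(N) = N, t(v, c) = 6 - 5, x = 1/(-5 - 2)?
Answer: -3267/41 ≈ -79.683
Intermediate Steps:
x = -⅐ (x = 1/(-7) = -⅐ ≈ -0.14286)
t(v, c) = 1
Y(g, A) = -8 + (1 + A)/(-⅐ + g) (Y(g, A) = -8 + (A + 1)/(g - ⅐) = -8 + (1 + A)/(-⅐ + g))
(Y(6, 4) + 16)*(-9) = ((15 - 56*6 + 7*4)/(-1 + 7*6) + 16)*(-9) = ((15 - 336 + 28)/(-1 + 42) + 16)*(-9) = (-293/41 + 16)*(-9) = (363/41)*(-9) = -3267/41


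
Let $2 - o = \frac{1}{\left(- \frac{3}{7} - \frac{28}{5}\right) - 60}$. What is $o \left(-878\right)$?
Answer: $- \frac{4088846}{2311} \approx -1769.3$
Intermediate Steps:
$o = \frac{4657}{2311}$ ($o = 2 - \frac{1}{\left(- \frac{3}{7} - \frac{28}{5}\right) - 60} = 2 - \frac{1}{- \frac{211}{35} - 60} = 2 - \frac{1}{- \frac{2311}{35}} = 2 - - \frac{35}{2311} = 2 + \frac{35}{2311} = \frac{4657}{2311} \approx 2.0151$)
$o \left(-878\right) = \frac{4657}{2311} \left(-878\right) = - \frac{4088846}{2311}$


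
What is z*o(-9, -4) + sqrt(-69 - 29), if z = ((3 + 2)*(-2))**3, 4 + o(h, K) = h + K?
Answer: 17000 + 7*I*sqrt(2) ≈ 17000.0 + 9.8995*I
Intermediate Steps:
o(h, K) = -4 + K + h (o(h, K) = -4 + (h + K) = -4 + (K + h) = -4 + K + h)
z = -1000 (z = (5*(-2))**3 = (-10)**3 = -1000)
z*o(-9, -4) + sqrt(-69 - 29) = -1000*(-4 - 4 - 9) + sqrt(-69 - 29) = -1000*(-17) + sqrt(-98) = 17000 + 7*I*sqrt(2)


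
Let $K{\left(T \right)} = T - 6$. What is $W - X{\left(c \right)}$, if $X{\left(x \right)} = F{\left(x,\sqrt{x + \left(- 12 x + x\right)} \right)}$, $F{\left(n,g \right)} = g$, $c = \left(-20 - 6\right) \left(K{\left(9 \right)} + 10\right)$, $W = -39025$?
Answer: $-39025 - 26 \sqrt{5} \approx -39083.0$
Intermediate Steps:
$K{\left(T \right)} = -6 + T$
$c = -338$ ($c = \left(-20 - 6\right) \left(\left(-6 + 9\right) + 10\right) = - 26 \left(3 + 10\right) = \left(-26\right) 13 = -338$)
$X{\left(x \right)} = \sqrt{10} \sqrt{- x}$ ($X{\left(x \right)} = \sqrt{x + \left(- 12 x + x\right)} = \sqrt{x - 11 x} = \sqrt{- 10 x} = \sqrt{10} \sqrt{- x}$)
$W - X{\left(c \right)} = -39025 - \sqrt{10} \sqrt{\left(-1\right) \left(-338\right)} = -39025 - \sqrt{10} \sqrt{338} = -39025 - \sqrt{10} \cdot 13 \sqrt{2} = -39025 - 26 \sqrt{5}$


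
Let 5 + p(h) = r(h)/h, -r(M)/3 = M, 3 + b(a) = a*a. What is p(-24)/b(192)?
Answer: -8/36861 ≈ -0.00021703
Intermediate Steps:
b(a) = -3 + a**2 (b(a) = -3 + a*a = -3 + a**2)
r(M) = -3*M
p(h) = -8 (p(h) = -5 + (-3*h)/h = -5 - 3 = -8)
p(-24)/b(192) = -8/(-3 + 192**2) = -8/(-3 + 36864) = -8/36861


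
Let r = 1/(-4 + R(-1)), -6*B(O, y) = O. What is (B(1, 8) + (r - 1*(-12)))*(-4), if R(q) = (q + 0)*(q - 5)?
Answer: -148/3 ≈ -49.333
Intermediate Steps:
R(q) = q*(-5 + q)
B(O, y) = -O/6
r = ½ (r = 1/(-4 - (-5 - 1)) = 1/(-4 - 1*(-6)) = 1/(-4 + 6) = 1/2 = ½ ≈ 0.50000)
(B(1, 8) + (r - 1*(-12)))*(-4) = (-⅙*1 + (½ - 1*(-12)))*(-4) = (-⅙ + (½ + 12))*(-4) = (-⅙ + 25/2)*(-4) = (37/3)*(-4) = -148/3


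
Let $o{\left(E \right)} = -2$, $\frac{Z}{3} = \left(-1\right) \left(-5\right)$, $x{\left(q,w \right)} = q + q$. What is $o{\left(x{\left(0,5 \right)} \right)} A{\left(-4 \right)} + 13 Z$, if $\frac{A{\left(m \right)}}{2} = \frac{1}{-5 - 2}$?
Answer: $\frac{1369}{7} \approx 195.57$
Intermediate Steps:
$A{\left(m \right)} = - \frac{2}{7}$ ($A{\left(m \right)} = \frac{2}{-5 - 2} = \frac{2}{-7} = 2 \left(- \frac{1}{7}\right) = - \frac{2}{7}$)
$x{\left(q,w \right)} = 2 q$
$Z = 15$ ($Z = 3 \left(\left(-1\right) \left(-5\right)\right) = 3 \cdot 5 = 15$)
$o{\left(x{\left(0,5 \right)} \right)} A{\left(-4 \right)} + 13 Z = \left(-2\right) \left(- \frac{2}{7}\right) + 13 \cdot 15 = \frac{4}{7} + 195 = \frac{1369}{7}$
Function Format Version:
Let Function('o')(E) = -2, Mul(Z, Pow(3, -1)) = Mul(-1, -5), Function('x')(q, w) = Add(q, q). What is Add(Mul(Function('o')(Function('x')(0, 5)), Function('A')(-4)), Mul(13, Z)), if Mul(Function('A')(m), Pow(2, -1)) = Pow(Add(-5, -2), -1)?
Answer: Rational(1369, 7) ≈ 195.57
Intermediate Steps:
Function('A')(m) = Rational(-2, 7) (Function('A')(m) = Mul(2, Pow(Add(-5, -2), -1)) = Mul(2, Pow(-7, -1)) = Mul(2, Rational(-1, 7)) = Rational(-2, 7))
Function('x')(q, w) = Mul(2, q)
Z = 15 (Z = Mul(3, Mul(-1, -5)) = Mul(3, 5) = 15)
Add(Mul(Function('o')(Function('x')(0, 5)), Function('A')(-4)), Mul(13, Z)) = Add(Mul(-2, Rational(-2, 7)), Mul(13, 15)) = Add(Rational(4, 7), 195) = Rational(1369, 7)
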